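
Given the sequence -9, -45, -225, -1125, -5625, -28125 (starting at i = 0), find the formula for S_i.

Check ratios: -45 / -9 = 5.0
Common ratio r = 5.
First term a = -9.
Formula: S_i = -9 * 5^i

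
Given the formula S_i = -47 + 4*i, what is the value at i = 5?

S_5 = -47 + 4*5 = -47 + 20 = -27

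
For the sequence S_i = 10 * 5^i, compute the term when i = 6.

S_6 = 10 * 5^6 = 10 * 15625 = 156250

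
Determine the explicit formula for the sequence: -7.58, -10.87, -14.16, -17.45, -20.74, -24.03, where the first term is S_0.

Check differences: -10.87 - -7.58 = -3.29
-14.16 - -10.87 = -3.29
Common difference d = -3.29.
First term a = -7.58.
Formula: S_i = -7.58 - 3.29*i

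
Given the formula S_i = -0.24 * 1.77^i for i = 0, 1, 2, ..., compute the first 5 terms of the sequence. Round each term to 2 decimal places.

This is a geometric sequence.
i=0: S_0 = -0.24 * 1.77^0 = -0.24
i=1: S_1 = -0.24 * 1.77^1 ≈ -0.42
i=2: S_2 = -0.24 * 1.77^2 ≈ -0.75
i=3: S_3 = -0.24 * 1.77^3 ≈ -1.33
i=4: S_4 = -0.24 * 1.77^4 ≈ -2.36
The first 5 terms are: [-0.24, -0.42, -0.75, -1.33, -2.36]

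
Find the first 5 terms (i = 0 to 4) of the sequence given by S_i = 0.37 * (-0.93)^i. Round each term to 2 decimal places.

This is a geometric sequence.
i=0: S_0 = 0.37 * (-0.93)^0 = 0.37
i=1: S_1 = 0.37 * (-0.93)^1 ≈ -0.34
i=2: S_2 = 0.37 * (-0.93)^2 ≈ 0.32
i=3: S_3 = 0.37 * (-0.93)^3 ≈ -0.3
i=4: S_4 = 0.37 * (-0.93)^4 ≈ 0.28
The first 5 terms are: [0.37, -0.34, 0.32, -0.3, 0.28]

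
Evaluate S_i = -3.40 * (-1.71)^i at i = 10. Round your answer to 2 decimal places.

S_10 = -3.4 * (-1.71)^10 ≈ -3.4 * 213.7771 ≈ -726.84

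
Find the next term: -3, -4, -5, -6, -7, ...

Differences: -4 - -3 = -1
This is an arithmetic sequence with common difference d = -1.
Next term = -7 + -1 = -8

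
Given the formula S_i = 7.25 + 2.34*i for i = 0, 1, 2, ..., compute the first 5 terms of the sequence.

This is an arithmetic sequence.
i=0: S_0 = 7.25 + 2.34*0 = 7.25
i=1: S_1 = 7.25 + 2.34*1 = 9.59
i=2: S_2 = 7.25 + 2.34*2 = 11.93
i=3: S_3 = 7.25 + 2.34*3 = 14.27
i=4: S_4 = 7.25 + 2.34*4 = 16.61
The first 5 terms are: [7.25, 9.59, 11.93, 14.27, 16.61]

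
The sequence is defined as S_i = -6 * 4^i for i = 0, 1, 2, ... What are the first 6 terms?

This is a geometric sequence.
i=0: S_0 = -6 * 4^0 = -6
i=1: S_1 = -6 * 4^1 = -24
i=2: S_2 = -6 * 4^2 = -96
i=3: S_3 = -6 * 4^3 = -384
i=4: S_4 = -6 * 4^4 = -1536
i=5: S_5 = -6 * 4^5 = -6144
The first 6 terms are: [-6, -24, -96, -384, -1536, -6144]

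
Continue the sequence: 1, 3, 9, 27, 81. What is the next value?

Ratios: 3 / 1 = 3.0
This is a geometric sequence with common ratio r = 3.
Next term = 81 * 3 = 243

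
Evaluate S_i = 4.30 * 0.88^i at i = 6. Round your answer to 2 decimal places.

S_6 = 4.3 * 0.88^6 ≈ 4.3 * 0.4644 ≈ 2.0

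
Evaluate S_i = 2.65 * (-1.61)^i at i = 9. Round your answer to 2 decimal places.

S_9 = 2.65 * (-1.61)^9 ≈ 2.65 * -72.683 ≈ -192.61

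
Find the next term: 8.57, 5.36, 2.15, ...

Differences: 5.36 - 8.57 = -3.21
This is an arithmetic sequence with common difference d = -3.21.
Next term = 2.15 + -3.21 = -1.06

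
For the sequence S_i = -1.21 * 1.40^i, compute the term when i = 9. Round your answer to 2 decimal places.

S_9 = -1.21 * 1.4^9 ≈ -1.21 * 20.661 ≈ -25.0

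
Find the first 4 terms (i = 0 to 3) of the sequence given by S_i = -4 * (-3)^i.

This is a geometric sequence.
i=0: S_0 = -4 * (-3)^0 = -4
i=1: S_1 = -4 * (-3)^1 = 12
i=2: S_2 = -4 * (-3)^2 = -36
i=3: S_3 = -4 * (-3)^3 = 108
The first 4 terms are: [-4, 12, -36, 108]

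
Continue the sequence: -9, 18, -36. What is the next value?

Ratios: 18 / -9 = -2.0
This is a geometric sequence with common ratio r = -2.
Next term = -36 * -2 = 72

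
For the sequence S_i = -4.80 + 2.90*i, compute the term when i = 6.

S_6 = -4.8 + 2.9*6 = -4.8 + 17.4 = 12.6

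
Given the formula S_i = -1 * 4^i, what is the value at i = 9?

S_9 = -1 * 4^9 = -1 * 262144 = -262144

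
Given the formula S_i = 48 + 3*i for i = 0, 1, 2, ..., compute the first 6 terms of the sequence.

This is an arithmetic sequence.
i=0: S_0 = 48 + 3*0 = 48
i=1: S_1 = 48 + 3*1 = 51
i=2: S_2 = 48 + 3*2 = 54
i=3: S_3 = 48 + 3*3 = 57
i=4: S_4 = 48 + 3*4 = 60
i=5: S_5 = 48 + 3*5 = 63
The first 6 terms are: [48, 51, 54, 57, 60, 63]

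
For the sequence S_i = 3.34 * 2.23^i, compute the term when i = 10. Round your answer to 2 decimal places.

S_10 = 3.34 * 2.23^10 ≈ 3.34 * 3041.2256 ≈ 10157.69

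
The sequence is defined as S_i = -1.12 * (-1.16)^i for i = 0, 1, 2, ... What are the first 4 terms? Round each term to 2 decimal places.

This is a geometric sequence.
i=0: S_0 = -1.12 * (-1.16)^0 = -1.12
i=1: S_1 = -1.12 * (-1.16)^1 ≈ 1.3
i=2: S_2 = -1.12 * (-1.16)^2 ≈ -1.51
i=3: S_3 = -1.12 * (-1.16)^3 ≈ 1.75
The first 4 terms are: [-1.12, 1.3, -1.51, 1.75]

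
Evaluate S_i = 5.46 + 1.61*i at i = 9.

S_9 = 5.46 + 1.61*9 = 5.46 + 14.49 = 19.95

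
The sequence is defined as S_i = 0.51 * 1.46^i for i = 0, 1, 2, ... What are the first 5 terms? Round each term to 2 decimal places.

This is a geometric sequence.
i=0: S_0 = 0.51 * 1.46^0 = 0.51
i=1: S_1 = 0.51 * 1.46^1 ≈ 0.74
i=2: S_2 = 0.51 * 1.46^2 ≈ 1.09
i=3: S_3 = 0.51 * 1.46^3 ≈ 1.59
i=4: S_4 = 0.51 * 1.46^4 ≈ 2.32
The first 5 terms are: [0.51, 0.74, 1.09, 1.59, 2.32]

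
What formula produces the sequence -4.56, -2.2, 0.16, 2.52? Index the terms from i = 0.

Check differences: -2.2 - -4.56 = 2.36
0.16 - -2.2 = 2.36
Common difference d = 2.36.
First term a = -4.56.
Formula: S_i = -4.56 + 2.36*i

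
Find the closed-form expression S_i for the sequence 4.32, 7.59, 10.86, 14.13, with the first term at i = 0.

Check differences: 7.59 - 4.32 = 3.27
10.86 - 7.59 = 3.27
Common difference d = 3.27.
First term a = 4.32.
Formula: S_i = 4.32 + 3.27*i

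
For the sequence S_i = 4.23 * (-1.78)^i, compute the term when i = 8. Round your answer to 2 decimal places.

S_8 = 4.23 * (-1.78)^8 ≈ 4.23 * 100.7767 ≈ 426.29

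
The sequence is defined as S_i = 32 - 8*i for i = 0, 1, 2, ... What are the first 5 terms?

This is an arithmetic sequence.
i=0: S_0 = 32 + -8*0 = 32
i=1: S_1 = 32 + -8*1 = 24
i=2: S_2 = 32 + -8*2 = 16
i=3: S_3 = 32 + -8*3 = 8
i=4: S_4 = 32 + -8*4 = 0
The first 5 terms are: [32, 24, 16, 8, 0]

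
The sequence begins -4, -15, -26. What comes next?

Differences: -15 - -4 = -11
This is an arithmetic sequence with common difference d = -11.
Next term = -26 + -11 = -37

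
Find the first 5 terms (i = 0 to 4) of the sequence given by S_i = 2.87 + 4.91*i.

This is an arithmetic sequence.
i=0: S_0 = 2.87 + 4.91*0 = 2.87
i=1: S_1 = 2.87 + 4.91*1 = 7.78
i=2: S_2 = 2.87 + 4.91*2 = 12.69
i=3: S_3 = 2.87 + 4.91*3 = 17.6
i=4: S_4 = 2.87 + 4.91*4 = 22.51
The first 5 terms are: [2.87, 7.78, 12.69, 17.6, 22.51]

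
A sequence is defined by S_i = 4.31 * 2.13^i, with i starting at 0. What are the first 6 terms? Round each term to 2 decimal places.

This is a geometric sequence.
i=0: S_0 = 4.31 * 2.13^0 = 4.31
i=1: S_1 = 4.31 * 2.13^1 ≈ 9.18
i=2: S_2 = 4.31 * 2.13^2 ≈ 19.55
i=3: S_3 = 4.31 * 2.13^3 ≈ 41.65
i=4: S_4 = 4.31 * 2.13^4 ≈ 88.71
i=5: S_5 = 4.31 * 2.13^5 ≈ 188.96
The first 6 terms are: [4.31, 9.18, 19.55, 41.65, 88.71, 188.96]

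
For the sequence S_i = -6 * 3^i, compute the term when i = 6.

S_6 = -6 * 3^6 = -6 * 729 = -4374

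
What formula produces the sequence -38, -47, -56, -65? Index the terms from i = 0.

Check differences: -47 - -38 = -9
-56 - -47 = -9
Common difference d = -9.
First term a = -38.
Formula: S_i = -38 - 9*i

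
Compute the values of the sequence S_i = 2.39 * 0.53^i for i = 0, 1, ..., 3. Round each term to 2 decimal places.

This is a geometric sequence.
i=0: S_0 = 2.39 * 0.53^0 = 2.39
i=1: S_1 = 2.39 * 0.53^1 ≈ 1.27
i=2: S_2 = 2.39 * 0.53^2 ≈ 0.67
i=3: S_3 = 2.39 * 0.53^3 ≈ 0.36
The first 4 terms are: [2.39, 1.27, 0.67, 0.36]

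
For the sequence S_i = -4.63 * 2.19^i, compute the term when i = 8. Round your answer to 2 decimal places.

S_8 = -4.63 * 2.19^8 ≈ -4.63 * 529.1185 ≈ -2449.82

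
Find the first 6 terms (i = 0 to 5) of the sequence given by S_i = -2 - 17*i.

This is an arithmetic sequence.
i=0: S_0 = -2 + -17*0 = -2
i=1: S_1 = -2 + -17*1 = -19
i=2: S_2 = -2 + -17*2 = -36
i=3: S_3 = -2 + -17*3 = -53
i=4: S_4 = -2 + -17*4 = -70
i=5: S_5 = -2 + -17*5 = -87
The first 6 terms are: [-2, -19, -36, -53, -70, -87]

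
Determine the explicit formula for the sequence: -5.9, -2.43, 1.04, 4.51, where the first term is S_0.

Check differences: -2.43 - -5.9 = 3.47
1.04 - -2.43 = 3.47
Common difference d = 3.47.
First term a = -5.9.
Formula: S_i = -5.90 + 3.47*i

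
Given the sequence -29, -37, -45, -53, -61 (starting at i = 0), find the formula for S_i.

Check differences: -37 - -29 = -8
-45 - -37 = -8
Common difference d = -8.
First term a = -29.
Formula: S_i = -29 - 8*i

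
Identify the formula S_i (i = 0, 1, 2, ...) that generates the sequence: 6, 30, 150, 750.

Check ratios: 30 / 6 = 5.0
Common ratio r = 5.
First term a = 6.
Formula: S_i = 6 * 5^i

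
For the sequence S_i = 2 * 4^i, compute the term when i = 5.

S_5 = 2 * 4^5 = 2 * 1024 = 2048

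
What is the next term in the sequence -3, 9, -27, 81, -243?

Ratios: 9 / -3 = -3.0
This is a geometric sequence with common ratio r = -3.
Next term = -243 * -3 = 729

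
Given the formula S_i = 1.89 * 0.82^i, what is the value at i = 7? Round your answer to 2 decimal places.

S_7 = 1.89 * 0.82^7 ≈ 1.89 * 0.2493 ≈ 0.47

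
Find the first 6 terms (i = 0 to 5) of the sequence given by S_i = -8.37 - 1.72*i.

This is an arithmetic sequence.
i=0: S_0 = -8.37 + -1.72*0 = -8.37
i=1: S_1 = -8.37 + -1.72*1 = -10.09
i=2: S_2 = -8.37 + -1.72*2 = -11.81
i=3: S_3 = -8.37 + -1.72*3 = -13.53
i=4: S_4 = -8.37 + -1.72*4 = -15.25
i=5: S_5 = -8.37 + -1.72*5 = -16.97
The first 6 terms are: [-8.37, -10.09, -11.81, -13.53, -15.25, -16.97]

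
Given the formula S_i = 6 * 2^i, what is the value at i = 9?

S_9 = 6 * 2^9 = 6 * 512 = 3072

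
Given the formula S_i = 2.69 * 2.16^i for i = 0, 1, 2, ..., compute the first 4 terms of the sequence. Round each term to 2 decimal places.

This is a geometric sequence.
i=0: S_0 = 2.69 * 2.16^0 = 2.69
i=1: S_1 = 2.69 * 2.16^1 ≈ 5.81
i=2: S_2 = 2.69 * 2.16^2 ≈ 12.55
i=3: S_3 = 2.69 * 2.16^3 ≈ 27.11
The first 4 terms are: [2.69, 5.81, 12.55, 27.11]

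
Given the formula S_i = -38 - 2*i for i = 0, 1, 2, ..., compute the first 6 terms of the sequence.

This is an arithmetic sequence.
i=0: S_0 = -38 + -2*0 = -38
i=1: S_1 = -38 + -2*1 = -40
i=2: S_2 = -38 + -2*2 = -42
i=3: S_3 = -38 + -2*3 = -44
i=4: S_4 = -38 + -2*4 = -46
i=5: S_5 = -38 + -2*5 = -48
The first 6 terms are: [-38, -40, -42, -44, -46, -48]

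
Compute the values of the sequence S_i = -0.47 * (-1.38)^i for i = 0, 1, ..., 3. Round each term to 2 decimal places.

This is a geometric sequence.
i=0: S_0 = -0.47 * (-1.38)^0 = -0.47
i=1: S_1 = -0.47 * (-1.38)^1 ≈ 0.65
i=2: S_2 = -0.47 * (-1.38)^2 ≈ -0.9
i=3: S_3 = -0.47 * (-1.38)^3 ≈ 1.24
The first 4 terms are: [-0.47, 0.65, -0.9, 1.24]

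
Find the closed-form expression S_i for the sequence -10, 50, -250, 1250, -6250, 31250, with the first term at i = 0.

Check ratios: 50 / -10 = -5.0
Common ratio r = -5.
First term a = -10.
Formula: S_i = -10 * (-5)^i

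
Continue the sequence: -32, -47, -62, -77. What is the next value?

Differences: -47 - -32 = -15
This is an arithmetic sequence with common difference d = -15.
Next term = -77 + -15 = -92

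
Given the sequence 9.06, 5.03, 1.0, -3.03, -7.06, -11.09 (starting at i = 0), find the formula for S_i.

Check differences: 5.03 - 9.06 = -4.03
1.0 - 5.03 = -4.03
Common difference d = -4.03.
First term a = 9.06.
Formula: S_i = 9.06 - 4.03*i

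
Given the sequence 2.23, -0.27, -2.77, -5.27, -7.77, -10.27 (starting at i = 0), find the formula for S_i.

Check differences: -0.27 - 2.23 = -2.5
-2.77 - -0.27 = -2.5
Common difference d = -2.5.
First term a = 2.23.
Formula: S_i = 2.23 - 2.50*i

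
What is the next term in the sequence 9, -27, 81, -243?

Ratios: -27 / 9 = -3.0
This is a geometric sequence with common ratio r = -3.
Next term = -243 * -3 = 729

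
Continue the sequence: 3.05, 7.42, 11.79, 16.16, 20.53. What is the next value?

Differences: 7.42 - 3.05 = 4.37
This is an arithmetic sequence with common difference d = 4.37.
Next term = 20.53 + 4.37 = 24.9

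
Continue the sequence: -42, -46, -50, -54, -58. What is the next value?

Differences: -46 - -42 = -4
This is an arithmetic sequence with common difference d = -4.
Next term = -58 + -4 = -62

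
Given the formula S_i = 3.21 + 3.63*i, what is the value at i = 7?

S_7 = 3.21 + 3.63*7 = 3.21 + 25.41 = 28.62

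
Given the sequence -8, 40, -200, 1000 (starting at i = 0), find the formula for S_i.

Check ratios: 40 / -8 = -5.0
Common ratio r = -5.
First term a = -8.
Formula: S_i = -8 * (-5)^i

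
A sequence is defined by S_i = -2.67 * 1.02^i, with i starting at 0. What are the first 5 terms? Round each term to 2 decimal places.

This is a geometric sequence.
i=0: S_0 = -2.67 * 1.02^0 = -2.67
i=1: S_1 = -2.67 * 1.02^1 ≈ -2.72
i=2: S_2 = -2.67 * 1.02^2 ≈ -2.78
i=3: S_3 = -2.67 * 1.02^3 ≈ -2.83
i=4: S_4 = -2.67 * 1.02^4 ≈ -2.89
The first 5 terms are: [-2.67, -2.72, -2.78, -2.83, -2.89]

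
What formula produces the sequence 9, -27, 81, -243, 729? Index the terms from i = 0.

Check ratios: -27 / 9 = -3.0
Common ratio r = -3.
First term a = 9.
Formula: S_i = 9 * (-3)^i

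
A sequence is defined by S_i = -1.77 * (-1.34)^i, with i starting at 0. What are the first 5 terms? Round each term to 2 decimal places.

This is a geometric sequence.
i=0: S_0 = -1.77 * (-1.34)^0 = -1.77
i=1: S_1 = -1.77 * (-1.34)^1 ≈ 2.37
i=2: S_2 = -1.77 * (-1.34)^2 ≈ -3.18
i=3: S_3 = -1.77 * (-1.34)^3 ≈ 4.26
i=4: S_4 = -1.77 * (-1.34)^4 ≈ -5.71
The first 5 terms are: [-1.77, 2.37, -3.18, 4.26, -5.71]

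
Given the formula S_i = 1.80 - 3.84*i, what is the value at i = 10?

S_10 = 1.8 + -3.84*10 = 1.8 + -38.4 = -36.6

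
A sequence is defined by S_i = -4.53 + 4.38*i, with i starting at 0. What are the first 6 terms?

This is an arithmetic sequence.
i=0: S_0 = -4.53 + 4.38*0 = -4.53
i=1: S_1 = -4.53 + 4.38*1 = -0.15
i=2: S_2 = -4.53 + 4.38*2 = 4.23
i=3: S_3 = -4.53 + 4.38*3 = 8.61
i=4: S_4 = -4.53 + 4.38*4 = 12.99
i=5: S_5 = -4.53 + 4.38*5 = 17.37
The first 6 terms are: [-4.53, -0.15, 4.23, 8.61, 12.99, 17.37]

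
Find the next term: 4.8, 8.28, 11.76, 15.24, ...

Differences: 8.28 - 4.8 = 3.48
This is an arithmetic sequence with common difference d = 3.48.
Next term = 15.24 + 3.48 = 18.72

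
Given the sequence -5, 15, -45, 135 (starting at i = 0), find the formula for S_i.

Check ratios: 15 / -5 = -3.0
Common ratio r = -3.
First term a = -5.
Formula: S_i = -5 * (-3)^i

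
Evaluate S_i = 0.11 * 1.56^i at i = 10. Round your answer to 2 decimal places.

S_10 = 0.11 * 1.56^10 ≈ 0.11 * 85.3583 ≈ 9.39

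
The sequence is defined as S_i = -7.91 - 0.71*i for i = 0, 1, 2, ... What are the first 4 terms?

This is an arithmetic sequence.
i=0: S_0 = -7.91 + -0.71*0 = -7.91
i=1: S_1 = -7.91 + -0.71*1 = -8.62
i=2: S_2 = -7.91 + -0.71*2 = -9.33
i=3: S_3 = -7.91 + -0.71*3 = -10.04
The first 4 terms are: [-7.91, -8.62, -9.33, -10.04]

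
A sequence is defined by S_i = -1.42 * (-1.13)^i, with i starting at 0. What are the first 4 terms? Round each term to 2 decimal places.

This is a geometric sequence.
i=0: S_0 = -1.42 * (-1.13)^0 = -1.42
i=1: S_1 = -1.42 * (-1.13)^1 ≈ 1.6
i=2: S_2 = -1.42 * (-1.13)^2 ≈ -1.81
i=3: S_3 = -1.42 * (-1.13)^3 ≈ 2.05
The first 4 terms are: [-1.42, 1.6, -1.81, 2.05]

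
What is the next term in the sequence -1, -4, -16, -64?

Ratios: -4 / -1 = 4.0
This is a geometric sequence with common ratio r = 4.
Next term = -64 * 4 = -256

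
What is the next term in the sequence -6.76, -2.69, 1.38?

Differences: -2.69 - -6.76 = 4.07
This is an arithmetic sequence with common difference d = 4.07.
Next term = 1.38 + 4.07 = 5.45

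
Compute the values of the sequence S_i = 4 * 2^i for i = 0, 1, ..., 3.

This is a geometric sequence.
i=0: S_0 = 4 * 2^0 = 4
i=1: S_1 = 4 * 2^1 = 8
i=2: S_2 = 4 * 2^2 = 16
i=3: S_3 = 4 * 2^3 = 32
The first 4 terms are: [4, 8, 16, 32]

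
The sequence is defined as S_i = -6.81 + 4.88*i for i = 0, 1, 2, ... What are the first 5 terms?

This is an arithmetic sequence.
i=0: S_0 = -6.81 + 4.88*0 = -6.81
i=1: S_1 = -6.81 + 4.88*1 = -1.93
i=2: S_2 = -6.81 + 4.88*2 = 2.95
i=3: S_3 = -6.81 + 4.88*3 = 7.83
i=4: S_4 = -6.81 + 4.88*4 = 12.71
The first 5 terms are: [-6.81, -1.93, 2.95, 7.83, 12.71]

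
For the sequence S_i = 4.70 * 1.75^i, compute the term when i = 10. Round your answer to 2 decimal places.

S_10 = 4.7 * 1.75^10 ≈ 4.7 * 269.3894 ≈ 1266.13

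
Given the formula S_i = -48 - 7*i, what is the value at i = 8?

S_8 = -48 + -7*8 = -48 + -56 = -104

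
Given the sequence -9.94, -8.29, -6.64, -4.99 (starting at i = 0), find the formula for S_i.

Check differences: -8.29 - -9.94 = 1.65
-6.64 - -8.29 = 1.65
Common difference d = 1.65.
First term a = -9.94.
Formula: S_i = -9.94 + 1.65*i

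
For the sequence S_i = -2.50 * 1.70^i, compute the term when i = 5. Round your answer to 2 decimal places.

S_5 = -2.5 * 1.7^5 ≈ -2.5 * 14.1986 ≈ -35.5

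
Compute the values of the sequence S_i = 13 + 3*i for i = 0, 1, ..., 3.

This is an arithmetic sequence.
i=0: S_0 = 13 + 3*0 = 13
i=1: S_1 = 13 + 3*1 = 16
i=2: S_2 = 13 + 3*2 = 19
i=3: S_3 = 13 + 3*3 = 22
The first 4 terms are: [13, 16, 19, 22]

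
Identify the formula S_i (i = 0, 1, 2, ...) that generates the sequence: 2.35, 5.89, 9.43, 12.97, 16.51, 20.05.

Check differences: 5.89 - 2.35 = 3.54
9.43 - 5.89 = 3.54
Common difference d = 3.54.
First term a = 2.35.
Formula: S_i = 2.35 + 3.54*i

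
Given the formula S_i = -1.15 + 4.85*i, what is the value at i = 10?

S_10 = -1.15 + 4.85*10 = -1.15 + 48.5 = 47.35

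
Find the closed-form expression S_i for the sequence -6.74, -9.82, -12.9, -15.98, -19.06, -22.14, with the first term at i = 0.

Check differences: -9.82 - -6.74 = -3.08
-12.9 - -9.82 = -3.08
Common difference d = -3.08.
First term a = -6.74.
Formula: S_i = -6.74 - 3.08*i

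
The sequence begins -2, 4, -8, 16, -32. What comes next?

Ratios: 4 / -2 = -2.0
This is a geometric sequence with common ratio r = -2.
Next term = -32 * -2 = 64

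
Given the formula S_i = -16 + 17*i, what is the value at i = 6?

S_6 = -16 + 17*6 = -16 + 102 = 86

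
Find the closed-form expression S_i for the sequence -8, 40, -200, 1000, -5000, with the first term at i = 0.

Check ratios: 40 / -8 = -5.0
Common ratio r = -5.
First term a = -8.
Formula: S_i = -8 * (-5)^i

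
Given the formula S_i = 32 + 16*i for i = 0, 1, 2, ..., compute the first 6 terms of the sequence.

This is an arithmetic sequence.
i=0: S_0 = 32 + 16*0 = 32
i=1: S_1 = 32 + 16*1 = 48
i=2: S_2 = 32 + 16*2 = 64
i=3: S_3 = 32 + 16*3 = 80
i=4: S_4 = 32 + 16*4 = 96
i=5: S_5 = 32 + 16*5 = 112
The first 6 terms are: [32, 48, 64, 80, 96, 112]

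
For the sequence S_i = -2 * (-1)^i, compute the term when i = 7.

S_7 = -2 * (-1)^7 = -2 * -1 = 2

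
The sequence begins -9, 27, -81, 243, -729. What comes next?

Ratios: 27 / -9 = -3.0
This is a geometric sequence with common ratio r = -3.
Next term = -729 * -3 = 2187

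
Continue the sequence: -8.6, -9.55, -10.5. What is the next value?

Differences: -9.55 - -8.6 = -0.95
This is an arithmetic sequence with common difference d = -0.95.
Next term = -10.5 + -0.95 = -11.45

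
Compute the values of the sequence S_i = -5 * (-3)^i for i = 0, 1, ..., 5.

This is a geometric sequence.
i=0: S_0 = -5 * (-3)^0 = -5
i=1: S_1 = -5 * (-3)^1 = 15
i=2: S_2 = -5 * (-3)^2 = -45
i=3: S_3 = -5 * (-3)^3 = 135
i=4: S_4 = -5 * (-3)^4 = -405
i=5: S_5 = -5 * (-3)^5 = 1215
The first 6 terms are: [-5, 15, -45, 135, -405, 1215]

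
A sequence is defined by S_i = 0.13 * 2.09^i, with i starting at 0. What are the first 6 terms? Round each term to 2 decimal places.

This is a geometric sequence.
i=0: S_0 = 0.13 * 2.09^0 = 0.13
i=1: S_1 = 0.13 * 2.09^1 ≈ 0.27
i=2: S_2 = 0.13 * 2.09^2 ≈ 0.57
i=3: S_3 = 0.13 * 2.09^3 ≈ 1.19
i=4: S_4 = 0.13 * 2.09^4 ≈ 2.48
i=5: S_5 = 0.13 * 2.09^5 ≈ 5.18
The first 6 terms are: [0.13, 0.27, 0.57, 1.19, 2.48, 5.18]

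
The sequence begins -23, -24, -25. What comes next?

Differences: -24 - -23 = -1
This is an arithmetic sequence with common difference d = -1.
Next term = -25 + -1 = -26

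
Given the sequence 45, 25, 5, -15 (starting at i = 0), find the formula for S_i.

Check differences: 25 - 45 = -20
5 - 25 = -20
Common difference d = -20.
First term a = 45.
Formula: S_i = 45 - 20*i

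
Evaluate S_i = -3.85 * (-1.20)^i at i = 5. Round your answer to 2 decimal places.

S_5 = -3.85 * (-1.2)^5 ≈ -3.85 * -2.4883 ≈ 9.58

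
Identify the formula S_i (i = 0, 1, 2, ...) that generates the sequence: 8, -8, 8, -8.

Check ratios: -8 / 8 = -1.0
Common ratio r = -1.
First term a = 8.
Formula: S_i = 8 * (-1)^i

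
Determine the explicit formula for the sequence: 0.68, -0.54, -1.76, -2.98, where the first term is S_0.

Check differences: -0.54 - 0.68 = -1.22
-1.76 - -0.54 = -1.22
Common difference d = -1.22.
First term a = 0.68.
Formula: S_i = 0.68 - 1.22*i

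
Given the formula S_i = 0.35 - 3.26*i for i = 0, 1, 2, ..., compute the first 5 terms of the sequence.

This is an arithmetic sequence.
i=0: S_0 = 0.35 + -3.26*0 = 0.35
i=1: S_1 = 0.35 + -3.26*1 = -2.91
i=2: S_2 = 0.35 + -3.26*2 = -6.17
i=3: S_3 = 0.35 + -3.26*3 = -9.43
i=4: S_4 = 0.35 + -3.26*4 = -12.69
The first 5 terms are: [0.35, -2.91, -6.17, -9.43, -12.69]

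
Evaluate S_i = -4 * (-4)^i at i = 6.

S_6 = -4 * (-4)^6 = -4 * 4096 = -16384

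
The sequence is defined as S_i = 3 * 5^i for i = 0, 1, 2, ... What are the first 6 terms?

This is a geometric sequence.
i=0: S_0 = 3 * 5^0 = 3
i=1: S_1 = 3 * 5^1 = 15
i=2: S_2 = 3 * 5^2 = 75
i=3: S_3 = 3 * 5^3 = 375
i=4: S_4 = 3 * 5^4 = 1875
i=5: S_5 = 3 * 5^5 = 9375
The first 6 terms are: [3, 15, 75, 375, 1875, 9375]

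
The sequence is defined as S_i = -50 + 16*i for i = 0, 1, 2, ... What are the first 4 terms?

This is an arithmetic sequence.
i=0: S_0 = -50 + 16*0 = -50
i=1: S_1 = -50 + 16*1 = -34
i=2: S_2 = -50 + 16*2 = -18
i=3: S_3 = -50 + 16*3 = -2
The first 4 terms are: [-50, -34, -18, -2]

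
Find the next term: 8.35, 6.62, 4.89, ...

Differences: 6.62 - 8.35 = -1.73
This is an arithmetic sequence with common difference d = -1.73.
Next term = 4.89 + -1.73 = 3.16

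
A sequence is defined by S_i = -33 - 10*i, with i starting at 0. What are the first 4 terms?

This is an arithmetic sequence.
i=0: S_0 = -33 + -10*0 = -33
i=1: S_1 = -33 + -10*1 = -43
i=2: S_2 = -33 + -10*2 = -53
i=3: S_3 = -33 + -10*3 = -63
The first 4 terms are: [-33, -43, -53, -63]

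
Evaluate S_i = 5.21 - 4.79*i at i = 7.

S_7 = 5.21 + -4.79*7 = 5.21 + -33.53 = -28.32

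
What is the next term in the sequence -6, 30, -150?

Ratios: 30 / -6 = -5.0
This is a geometric sequence with common ratio r = -5.
Next term = -150 * -5 = 750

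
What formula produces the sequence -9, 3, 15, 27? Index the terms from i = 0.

Check differences: 3 - -9 = 12
15 - 3 = 12
Common difference d = 12.
First term a = -9.
Formula: S_i = -9 + 12*i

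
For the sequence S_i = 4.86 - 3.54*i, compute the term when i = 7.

S_7 = 4.86 + -3.54*7 = 4.86 + -24.78 = -19.92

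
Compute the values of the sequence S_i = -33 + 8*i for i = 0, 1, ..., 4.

This is an arithmetic sequence.
i=0: S_0 = -33 + 8*0 = -33
i=1: S_1 = -33 + 8*1 = -25
i=2: S_2 = -33 + 8*2 = -17
i=3: S_3 = -33 + 8*3 = -9
i=4: S_4 = -33 + 8*4 = -1
The first 5 terms are: [-33, -25, -17, -9, -1]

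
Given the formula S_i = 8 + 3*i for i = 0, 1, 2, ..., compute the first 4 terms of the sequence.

This is an arithmetic sequence.
i=0: S_0 = 8 + 3*0 = 8
i=1: S_1 = 8 + 3*1 = 11
i=2: S_2 = 8 + 3*2 = 14
i=3: S_3 = 8 + 3*3 = 17
The first 4 terms are: [8, 11, 14, 17]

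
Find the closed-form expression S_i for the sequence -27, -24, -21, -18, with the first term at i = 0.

Check differences: -24 - -27 = 3
-21 - -24 = 3
Common difference d = 3.
First term a = -27.
Formula: S_i = -27 + 3*i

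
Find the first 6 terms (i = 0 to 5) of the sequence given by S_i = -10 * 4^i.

This is a geometric sequence.
i=0: S_0 = -10 * 4^0 = -10
i=1: S_1 = -10 * 4^1 = -40
i=2: S_2 = -10 * 4^2 = -160
i=3: S_3 = -10 * 4^3 = -640
i=4: S_4 = -10 * 4^4 = -2560
i=5: S_5 = -10 * 4^5 = -10240
The first 6 terms are: [-10, -40, -160, -640, -2560, -10240]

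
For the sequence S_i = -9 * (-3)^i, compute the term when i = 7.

S_7 = -9 * (-3)^7 = -9 * -2187 = 19683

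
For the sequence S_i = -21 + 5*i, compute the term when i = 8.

S_8 = -21 + 5*8 = -21 + 40 = 19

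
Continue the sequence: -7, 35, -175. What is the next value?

Ratios: 35 / -7 = -5.0
This is a geometric sequence with common ratio r = -5.
Next term = -175 * -5 = 875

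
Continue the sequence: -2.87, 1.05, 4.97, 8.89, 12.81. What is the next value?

Differences: 1.05 - -2.87 = 3.92
This is an arithmetic sequence with common difference d = 3.92.
Next term = 12.81 + 3.92 = 16.73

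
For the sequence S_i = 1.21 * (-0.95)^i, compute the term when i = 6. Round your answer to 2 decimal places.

S_6 = 1.21 * (-0.95)^6 ≈ 1.21 * 0.7351 ≈ 0.89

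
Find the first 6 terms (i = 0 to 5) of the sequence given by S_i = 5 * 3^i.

This is a geometric sequence.
i=0: S_0 = 5 * 3^0 = 5
i=1: S_1 = 5 * 3^1 = 15
i=2: S_2 = 5 * 3^2 = 45
i=3: S_3 = 5 * 3^3 = 135
i=4: S_4 = 5 * 3^4 = 405
i=5: S_5 = 5 * 3^5 = 1215
The first 6 terms are: [5, 15, 45, 135, 405, 1215]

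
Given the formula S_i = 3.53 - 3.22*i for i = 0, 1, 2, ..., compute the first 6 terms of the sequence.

This is an arithmetic sequence.
i=0: S_0 = 3.53 + -3.22*0 = 3.53
i=1: S_1 = 3.53 + -3.22*1 = 0.31
i=2: S_2 = 3.53 + -3.22*2 = -2.91
i=3: S_3 = 3.53 + -3.22*3 = -6.13
i=4: S_4 = 3.53 + -3.22*4 = -9.35
i=5: S_5 = 3.53 + -3.22*5 = -12.57
The first 6 terms are: [3.53, 0.31, -2.91, -6.13, -9.35, -12.57]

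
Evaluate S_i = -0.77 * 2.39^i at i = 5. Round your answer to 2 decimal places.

S_5 = -0.77 * 2.39^5 ≈ -0.77 * 77.9811 ≈ -60.05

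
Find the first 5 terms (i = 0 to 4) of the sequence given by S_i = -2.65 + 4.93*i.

This is an arithmetic sequence.
i=0: S_0 = -2.65 + 4.93*0 = -2.65
i=1: S_1 = -2.65 + 4.93*1 = 2.28
i=2: S_2 = -2.65 + 4.93*2 = 7.21
i=3: S_3 = -2.65 + 4.93*3 = 12.14
i=4: S_4 = -2.65 + 4.93*4 = 17.07
The first 5 terms are: [-2.65, 2.28, 7.21, 12.14, 17.07]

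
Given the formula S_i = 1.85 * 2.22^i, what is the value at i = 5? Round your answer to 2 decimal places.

S_5 = 1.85 * 2.22^5 ≈ 1.85 * 53.9219 ≈ 99.76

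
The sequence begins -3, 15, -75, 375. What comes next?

Ratios: 15 / -3 = -5.0
This is a geometric sequence with common ratio r = -5.
Next term = 375 * -5 = -1875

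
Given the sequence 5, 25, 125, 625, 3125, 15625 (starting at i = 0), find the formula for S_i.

Check ratios: 25 / 5 = 5.0
Common ratio r = 5.
First term a = 5.
Formula: S_i = 5 * 5^i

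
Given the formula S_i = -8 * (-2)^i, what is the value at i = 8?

S_8 = -8 * (-2)^8 = -8 * 256 = -2048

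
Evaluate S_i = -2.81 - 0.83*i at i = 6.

S_6 = -2.81 + -0.83*6 = -2.81 + -4.98 = -7.79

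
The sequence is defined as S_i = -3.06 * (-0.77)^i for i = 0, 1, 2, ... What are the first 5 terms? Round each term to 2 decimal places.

This is a geometric sequence.
i=0: S_0 = -3.06 * (-0.77)^0 = -3.06
i=1: S_1 = -3.06 * (-0.77)^1 ≈ 2.36
i=2: S_2 = -3.06 * (-0.77)^2 ≈ -1.81
i=3: S_3 = -3.06 * (-0.77)^3 ≈ 1.4
i=4: S_4 = -3.06 * (-0.77)^4 ≈ -1.08
The first 5 terms are: [-3.06, 2.36, -1.81, 1.4, -1.08]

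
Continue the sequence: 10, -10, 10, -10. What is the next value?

Ratios: -10 / 10 = -1.0
This is a geometric sequence with common ratio r = -1.
Next term = -10 * -1 = 10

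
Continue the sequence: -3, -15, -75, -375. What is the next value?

Ratios: -15 / -3 = 5.0
This is a geometric sequence with common ratio r = 5.
Next term = -375 * 5 = -1875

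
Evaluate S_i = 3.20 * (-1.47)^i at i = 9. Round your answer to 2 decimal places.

S_9 = 3.2 * (-1.47)^9 ≈ 3.2 * -32.0521 ≈ -102.57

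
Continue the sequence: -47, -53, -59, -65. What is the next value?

Differences: -53 - -47 = -6
This is an arithmetic sequence with common difference d = -6.
Next term = -65 + -6 = -71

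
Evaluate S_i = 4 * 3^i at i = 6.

S_6 = 4 * 3^6 = 4 * 729 = 2916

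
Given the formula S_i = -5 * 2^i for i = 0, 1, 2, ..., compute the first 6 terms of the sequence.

This is a geometric sequence.
i=0: S_0 = -5 * 2^0 = -5
i=1: S_1 = -5 * 2^1 = -10
i=2: S_2 = -5 * 2^2 = -20
i=3: S_3 = -5 * 2^3 = -40
i=4: S_4 = -5 * 2^4 = -80
i=5: S_5 = -5 * 2^5 = -160
The first 6 terms are: [-5, -10, -20, -40, -80, -160]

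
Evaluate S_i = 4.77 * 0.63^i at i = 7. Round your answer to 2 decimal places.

S_7 = 4.77 * 0.63^7 ≈ 4.77 * 0.0394 ≈ 0.19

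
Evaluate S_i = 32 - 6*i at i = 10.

S_10 = 32 + -6*10 = 32 + -60 = -28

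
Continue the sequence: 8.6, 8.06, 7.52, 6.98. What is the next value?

Differences: 8.06 - 8.6 = -0.54
This is an arithmetic sequence with common difference d = -0.54.
Next term = 6.98 + -0.54 = 6.44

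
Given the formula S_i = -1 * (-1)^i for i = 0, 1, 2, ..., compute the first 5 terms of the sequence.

This is a geometric sequence.
i=0: S_0 = -1 * (-1)^0 = -1
i=1: S_1 = -1 * (-1)^1 = 1
i=2: S_2 = -1 * (-1)^2 = -1
i=3: S_3 = -1 * (-1)^3 = 1
i=4: S_4 = -1 * (-1)^4 = -1
The first 5 terms are: [-1, 1, -1, 1, -1]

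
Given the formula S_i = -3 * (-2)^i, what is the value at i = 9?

S_9 = -3 * (-2)^9 = -3 * -512 = 1536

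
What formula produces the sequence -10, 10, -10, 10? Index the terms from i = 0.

Check ratios: 10 / -10 = -1.0
Common ratio r = -1.
First term a = -10.
Formula: S_i = -10 * (-1)^i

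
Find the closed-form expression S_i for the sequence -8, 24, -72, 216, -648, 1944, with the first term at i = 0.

Check ratios: 24 / -8 = -3.0
Common ratio r = -3.
First term a = -8.
Formula: S_i = -8 * (-3)^i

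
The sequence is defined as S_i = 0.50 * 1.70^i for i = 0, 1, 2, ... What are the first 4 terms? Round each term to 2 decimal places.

This is a geometric sequence.
i=0: S_0 = 0.5 * 1.7^0 = 0.5
i=1: S_1 = 0.5 * 1.7^1 = 0.85
i=2: S_2 = 0.5 * 1.7^2 ≈ 1.45
i=3: S_3 = 0.5 * 1.7^3 ≈ 2.46
The first 4 terms are: [0.5, 0.85, 1.45, 2.46]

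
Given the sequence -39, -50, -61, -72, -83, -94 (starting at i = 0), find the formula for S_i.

Check differences: -50 - -39 = -11
-61 - -50 = -11
Common difference d = -11.
First term a = -39.
Formula: S_i = -39 - 11*i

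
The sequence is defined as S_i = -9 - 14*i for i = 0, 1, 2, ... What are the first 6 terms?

This is an arithmetic sequence.
i=0: S_0 = -9 + -14*0 = -9
i=1: S_1 = -9 + -14*1 = -23
i=2: S_2 = -9 + -14*2 = -37
i=3: S_3 = -9 + -14*3 = -51
i=4: S_4 = -9 + -14*4 = -65
i=5: S_5 = -9 + -14*5 = -79
The first 6 terms are: [-9, -23, -37, -51, -65, -79]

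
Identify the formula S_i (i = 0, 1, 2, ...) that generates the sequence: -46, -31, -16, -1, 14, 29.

Check differences: -31 - -46 = 15
-16 - -31 = 15
Common difference d = 15.
First term a = -46.
Formula: S_i = -46 + 15*i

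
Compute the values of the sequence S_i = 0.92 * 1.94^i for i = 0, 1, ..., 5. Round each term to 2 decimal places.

This is a geometric sequence.
i=0: S_0 = 0.92 * 1.94^0 = 0.92
i=1: S_1 = 0.92 * 1.94^1 ≈ 1.78
i=2: S_2 = 0.92 * 1.94^2 ≈ 3.46
i=3: S_3 = 0.92 * 1.94^3 ≈ 6.72
i=4: S_4 = 0.92 * 1.94^4 ≈ 13.03
i=5: S_5 = 0.92 * 1.94^5 ≈ 25.28
The first 6 terms are: [0.92, 1.78, 3.46, 6.72, 13.03, 25.28]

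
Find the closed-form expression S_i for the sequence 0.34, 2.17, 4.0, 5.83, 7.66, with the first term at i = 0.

Check differences: 2.17 - 0.34 = 1.83
4.0 - 2.17 = 1.83
Common difference d = 1.83.
First term a = 0.34.
Formula: S_i = 0.34 + 1.83*i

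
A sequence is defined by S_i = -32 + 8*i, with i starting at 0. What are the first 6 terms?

This is an arithmetic sequence.
i=0: S_0 = -32 + 8*0 = -32
i=1: S_1 = -32 + 8*1 = -24
i=2: S_2 = -32 + 8*2 = -16
i=3: S_3 = -32 + 8*3 = -8
i=4: S_4 = -32 + 8*4 = 0
i=5: S_5 = -32 + 8*5 = 8
The first 6 terms are: [-32, -24, -16, -8, 0, 8]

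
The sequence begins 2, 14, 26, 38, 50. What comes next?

Differences: 14 - 2 = 12
This is an arithmetic sequence with common difference d = 12.
Next term = 50 + 12 = 62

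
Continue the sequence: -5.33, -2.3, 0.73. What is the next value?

Differences: -2.3 - -5.33 = 3.03
This is an arithmetic sequence with common difference d = 3.03.
Next term = 0.73 + 3.03 = 3.76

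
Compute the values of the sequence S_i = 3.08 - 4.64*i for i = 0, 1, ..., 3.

This is an arithmetic sequence.
i=0: S_0 = 3.08 + -4.64*0 = 3.08
i=1: S_1 = 3.08 + -4.64*1 = -1.56
i=2: S_2 = 3.08 + -4.64*2 = -6.2
i=3: S_3 = 3.08 + -4.64*3 = -10.84
The first 4 terms are: [3.08, -1.56, -6.2, -10.84]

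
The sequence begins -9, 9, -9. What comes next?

Ratios: 9 / -9 = -1.0
This is a geometric sequence with common ratio r = -1.
Next term = -9 * -1 = 9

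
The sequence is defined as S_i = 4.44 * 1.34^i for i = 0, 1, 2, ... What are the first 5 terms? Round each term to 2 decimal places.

This is a geometric sequence.
i=0: S_0 = 4.44 * 1.34^0 = 4.44
i=1: S_1 = 4.44 * 1.34^1 ≈ 5.95
i=2: S_2 = 4.44 * 1.34^2 ≈ 7.97
i=3: S_3 = 4.44 * 1.34^3 ≈ 10.68
i=4: S_4 = 4.44 * 1.34^4 ≈ 14.32
The first 5 terms are: [4.44, 5.95, 7.97, 10.68, 14.32]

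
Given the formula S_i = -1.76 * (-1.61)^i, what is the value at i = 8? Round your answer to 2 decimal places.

S_8 = -1.76 * (-1.61)^8 ≈ -1.76 * 45.1447 ≈ -79.45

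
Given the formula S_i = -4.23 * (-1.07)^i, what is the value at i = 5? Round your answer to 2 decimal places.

S_5 = -4.23 * (-1.07)^5 ≈ -4.23 * -1.4026 ≈ 5.93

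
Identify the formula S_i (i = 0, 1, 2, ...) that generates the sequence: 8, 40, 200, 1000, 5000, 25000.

Check ratios: 40 / 8 = 5.0
Common ratio r = 5.
First term a = 8.
Formula: S_i = 8 * 5^i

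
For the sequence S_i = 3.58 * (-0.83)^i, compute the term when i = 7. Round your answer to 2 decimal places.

S_7 = 3.58 * (-0.83)^7 ≈ 3.58 * -0.2714 ≈ -0.97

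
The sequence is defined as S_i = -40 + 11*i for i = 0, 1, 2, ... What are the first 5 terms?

This is an arithmetic sequence.
i=0: S_0 = -40 + 11*0 = -40
i=1: S_1 = -40 + 11*1 = -29
i=2: S_2 = -40 + 11*2 = -18
i=3: S_3 = -40 + 11*3 = -7
i=4: S_4 = -40 + 11*4 = 4
The first 5 terms are: [-40, -29, -18, -7, 4]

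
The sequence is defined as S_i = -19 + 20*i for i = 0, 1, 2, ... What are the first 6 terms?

This is an arithmetic sequence.
i=0: S_0 = -19 + 20*0 = -19
i=1: S_1 = -19 + 20*1 = 1
i=2: S_2 = -19 + 20*2 = 21
i=3: S_3 = -19 + 20*3 = 41
i=4: S_4 = -19 + 20*4 = 61
i=5: S_5 = -19 + 20*5 = 81
The first 6 terms are: [-19, 1, 21, 41, 61, 81]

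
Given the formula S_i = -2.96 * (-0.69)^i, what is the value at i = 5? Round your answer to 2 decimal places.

S_5 = -2.96 * (-0.69)^5 ≈ -2.96 * -0.1564 ≈ 0.46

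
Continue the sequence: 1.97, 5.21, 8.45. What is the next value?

Differences: 5.21 - 1.97 = 3.24
This is an arithmetic sequence with common difference d = 3.24.
Next term = 8.45 + 3.24 = 11.69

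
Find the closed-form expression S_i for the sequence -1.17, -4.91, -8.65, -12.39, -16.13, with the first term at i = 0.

Check differences: -4.91 - -1.17 = -3.74
-8.65 - -4.91 = -3.74
Common difference d = -3.74.
First term a = -1.17.
Formula: S_i = -1.17 - 3.74*i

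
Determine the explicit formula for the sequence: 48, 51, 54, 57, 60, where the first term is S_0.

Check differences: 51 - 48 = 3
54 - 51 = 3
Common difference d = 3.
First term a = 48.
Formula: S_i = 48 + 3*i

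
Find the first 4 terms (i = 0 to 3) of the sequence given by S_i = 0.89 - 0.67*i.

This is an arithmetic sequence.
i=0: S_0 = 0.89 + -0.67*0 = 0.89
i=1: S_1 = 0.89 + -0.67*1 = 0.22
i=2: S_2 = 0.89 + -0.67*2 = -0.45
i=3: S_3 = 0.89 + -0.67*3 = -1.12
The first 4 terms are: [0.89, 0.22, -0.45, -1.12]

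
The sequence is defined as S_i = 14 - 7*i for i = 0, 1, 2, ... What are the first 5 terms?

This is an arithmetic sequence.
i=0: S_0 = 14 + -7*0 = 14
i=1: S_1 = 14 + -7*1 = 7
i=2: S_2 = 14 + -7*2 = 0
i=3: S_3 = 14 + -7*3 = -7
i=4: S_4 = 14 + -7*4 = -14
The first 5 terms are: [14, 7, 0, -7, -14]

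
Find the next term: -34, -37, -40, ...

Differences: -37 - -34 = -3
This is an arithmetic sequence with common difference d = -3.
Next term = -40 + -3 = -43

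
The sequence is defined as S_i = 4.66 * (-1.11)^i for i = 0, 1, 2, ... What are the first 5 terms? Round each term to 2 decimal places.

This is a geometric sequence.
i=0: S_0 = 4.66 * (-1.11)^0 = 4.66
i=1: S_1 = 4.66 * (-1.11)^1 ≈ -5.17
i=2: S_2 = 4.66 * (-1.11)^2 ≈ 5.74
i=3: S_3 = 4.66 * (-1.11)^3 ≈ -6.37
i=4: S_4 = 4.66 * (-1.11)^4 ≈ 7.07
The first 5 terms are: [4.66, -5.17, 5.74, -6.37, 7.07]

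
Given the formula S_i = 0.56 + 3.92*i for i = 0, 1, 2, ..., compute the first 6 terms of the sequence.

This is an arithmetic sequence.
i=0: S_0 = 0.56 + 3.92*0 = 0.56
i=1: S_1 = 0.56 + 3.92*1 = 4.48
i=2: S_2 = 0.56 + 3.92*2 = 8.4
i=3: S_3 = 0.56 + 3.92*3 = 12.32
i=4: S_4 = 0.56 + 3.92*4 = 16.24
i=5: S_5 = 0.56 + 3.92*5 = 20.16
The first 6 terms are: [0.56, 4.48, 8.4, 12.32, 16.24, 20.16]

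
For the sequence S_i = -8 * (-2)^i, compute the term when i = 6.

S_6 = -8 * (-2)^6 = -8 * 64 = -512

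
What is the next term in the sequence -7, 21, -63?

Ratios: 21 / -7 = -3.0
This is a geometric sequence with common ratio r = -3.
Next term = -63 * -3 = 189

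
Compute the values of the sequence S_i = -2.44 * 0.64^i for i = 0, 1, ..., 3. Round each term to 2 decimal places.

This is a geometric sequence.
i=0: S_0 = -2.44 * 0.64^0 = -2.44
i=1: S_1 = -2.44 * 0.64^1 ≈ -1.56
i=2: S_2 = -2.44 * 0.64^2 ≈ -1.0
i=3: S_3 = -2.44 * 0.64^3 ≈ -0.64
The first 4 terms are: [-2.44, -1.56, -1.0, -0.64]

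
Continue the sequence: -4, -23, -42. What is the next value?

Differences: -23 - -4 = -19
This is an arithmetic sequence with common difference d = -19.
Next term = -42 + -19 = -61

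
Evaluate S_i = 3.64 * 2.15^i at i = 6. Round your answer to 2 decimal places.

S_6 = 3.64 * 2.15^6 ≈ 3.64 * 98.7713 ≈ 359.53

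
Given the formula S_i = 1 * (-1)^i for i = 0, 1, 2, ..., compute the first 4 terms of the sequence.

This is a geometric sequence.
i=0: S_0 = 1 * (-1)^0 = 1
i=1: S_1 = 1 * (-1)^1 = -1
i=2: S_2 = 1 * (-1)^2 = 1
i=3: S_3 = 1 * (-1)^3 = -1
The first 4 terms are: [1, -1, 1, -1]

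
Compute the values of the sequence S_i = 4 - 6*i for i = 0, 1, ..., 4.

This is an arithmetic sequence.
i=0: S_0 = 4 + -6*0 = 4
i=1: S_1 = 4 + -6*1 = -2
i=2: S_2 = 4 + -6*2 = -8
i=3: S_3 = 4 + -6*3 = -14
i=4: S_4 = 4 + -6*4 = -20
The first 5 terms are: [4, -2, -8, -14, -20]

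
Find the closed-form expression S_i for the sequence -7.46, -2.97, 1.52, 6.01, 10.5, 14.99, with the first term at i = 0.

Check differences: -2.97 - -7.46 = 4.49
1.52 - -2.97 = 4.49
Common difference d = 4.49.
First term a = -7.46.
Formula: S_i = -7.46 + 4.49*i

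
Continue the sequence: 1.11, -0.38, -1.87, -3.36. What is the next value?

Differences: -0.38 - 1.11 = -1.49
This is an arithmetic sequence with common difference d = -1.49.
Next term = -3.36 + -1.49 = -4.85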